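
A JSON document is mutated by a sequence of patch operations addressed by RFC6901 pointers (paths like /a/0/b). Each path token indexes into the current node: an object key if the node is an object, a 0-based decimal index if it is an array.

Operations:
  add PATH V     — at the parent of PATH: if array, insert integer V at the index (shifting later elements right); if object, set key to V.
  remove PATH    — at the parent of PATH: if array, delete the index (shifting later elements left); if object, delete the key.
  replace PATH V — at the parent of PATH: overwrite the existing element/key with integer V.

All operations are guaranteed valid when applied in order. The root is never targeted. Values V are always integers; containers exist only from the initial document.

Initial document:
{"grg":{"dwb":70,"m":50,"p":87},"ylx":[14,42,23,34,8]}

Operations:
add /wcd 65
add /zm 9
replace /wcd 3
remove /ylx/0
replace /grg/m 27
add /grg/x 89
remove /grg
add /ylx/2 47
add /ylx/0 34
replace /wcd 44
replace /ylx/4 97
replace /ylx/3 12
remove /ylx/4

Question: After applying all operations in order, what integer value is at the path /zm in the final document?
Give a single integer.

After op 1 (add /wcd 65): {"grg":{"dwb":70,"m":50,"p":87},"wcd":65,"ylx":[14,42,23,34,8]}
After op 2 (add /zm 9): {"grg":{"dwb":70,"m":50,"p":87},"wcd":65,"ylx":[14,42,23,34,8],"zm":9}
After op 3 (replace /wcd 3): {"grg":{"dwb":70,"m":50,"p":87},"wcd":3,"ylx":[14,42,23,34,8],"zm":9}
After op 4 (remove /ylx/0): {"grg":{"dwb":70,"m":50,"p":87},"wcd":3,"ylx":[42,23,34,8],"zm":9}
After op 5 (replace /grg/m 27): {"grg":{"dwb":70,"m":27,"p":87},"wcd":3,"ylx":[42,23,34,8],"zm":9}
After op 6 (add /grg/x 89): {"grg":{"dwb":70,"m":27,"p":87,"x":89},"wcd":3,"ylx":[42,23,34,8],"zm":9}
After op 7 (remove /grg): {"wcd":3,"ylx":[42,23,34,8],"zm":9}
After op 8 (add /ylx/2 47): {"wcd":3,"ylx":[42,23,47,34,8],"zm":9}
After op 9 (add /ylx/0 34): {"wcd":3,"ylx":[34,42,23,47,34,8],"zm":9}
After op 10 (replace /wcd 44): {"wcd":44,"ylx":[34,42,23,47,34,8],"zm":9}
After op 11 (replace /ylx/4 97): {"wcd":44,"ylx":[34,42,23,47,97,8],"zm":9}
After op 12 (replace /ylx/3 12): {"wcd":44,"ylx":[34,42,23,12,97,8],"zm":9}
After op 13 (remove /ylx/4): {"wcd":44,"ylx":[34,42,23,12,8],"zm":9}
Value at /zm: 9

Answer: 9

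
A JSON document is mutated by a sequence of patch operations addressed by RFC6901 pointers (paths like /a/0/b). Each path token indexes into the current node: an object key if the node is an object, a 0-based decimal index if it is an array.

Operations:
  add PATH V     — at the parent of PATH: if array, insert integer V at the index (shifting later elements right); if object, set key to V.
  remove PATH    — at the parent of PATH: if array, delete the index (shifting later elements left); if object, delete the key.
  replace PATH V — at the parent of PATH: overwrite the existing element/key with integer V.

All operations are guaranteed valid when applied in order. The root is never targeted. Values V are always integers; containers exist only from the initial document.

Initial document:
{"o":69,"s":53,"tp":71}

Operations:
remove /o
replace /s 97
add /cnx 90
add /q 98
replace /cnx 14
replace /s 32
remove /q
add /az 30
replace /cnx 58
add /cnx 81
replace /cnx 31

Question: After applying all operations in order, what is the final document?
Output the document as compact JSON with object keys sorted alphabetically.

Answer: {"az":30,"cnx":31,"s":32,"tp":71}

Derivation:
After op 1 (remove /o): {"s":53,"tp":71}
After op 2 (replace /s 97): {"s":97,"tp":71}
After op 3 (add /cnx 90): {"cnx":90,"s":97,"tp":71}
After op 4 (add /q 98): {"cnx":90,"q":98,"s":97,"tp":71}
After op 5 (replace /cnx 14): {"cnx":14,"q":98,"s":97,"tp":71}
After op 6 (replace /s 32): {"cnx":14,"q":98,"s":32,"tp":71}
After op 7 (remove /q): {"cnx":14,"s":32,"tp":71}
After op 8 (add /az 30): {"az":30,"cnx":14,"s":32,"tp":71}
After op 9 (replace /cnx 58): {"az":30,"cnx":58,"s":32,"tp":71}
After op 10 (add /cnx 81): {"az":30,"cnx":81,"s":32,"tp":71}
After op 11 (replace /cnx 31): {"az":30,"cnx":31,"s":32,"tp":71}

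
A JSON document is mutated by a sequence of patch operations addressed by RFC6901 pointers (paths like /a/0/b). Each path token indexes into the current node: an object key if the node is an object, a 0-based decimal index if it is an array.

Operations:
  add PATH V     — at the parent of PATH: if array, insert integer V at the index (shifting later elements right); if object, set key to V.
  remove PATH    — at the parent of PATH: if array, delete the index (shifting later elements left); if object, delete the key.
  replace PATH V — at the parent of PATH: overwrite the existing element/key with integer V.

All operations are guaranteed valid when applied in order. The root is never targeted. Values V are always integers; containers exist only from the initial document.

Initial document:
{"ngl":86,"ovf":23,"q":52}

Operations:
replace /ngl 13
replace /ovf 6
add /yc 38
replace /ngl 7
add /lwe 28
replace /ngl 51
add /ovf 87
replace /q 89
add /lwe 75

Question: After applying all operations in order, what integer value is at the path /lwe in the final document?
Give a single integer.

After op 1 (replace /ngl 13): {"ngl":13,"ovf":23,"q":52}
After op 2 (replace /ovf 6): {"ngl":13,"ovf":6,"q":52}
After op 3 (add /yc 38): {"ngl":13,"ovf":6,"q":52,"yc":38}
After op 4 (replace /ngl 7): {"ngl":7,"ovf":6,"q":52,"yc":38}
After op 5 (add /lwe 28): {"lwe":28,"ngl":7,"ovf":6,"q":52,"yc":38}
After op 6 (replace /ngl 51): {"lwe":28,"ngl":51,"ovf":6,"q":52,"yc":38}
After op 7 (add /ovf 87): {"lwe":28,"ngl":51,"ovf":87,"q":52,"yc":38}
After op 8 (replace /q 89): {"lwe":28,"ngl":51,"ovf":87,"q":89,"yc":38}
After op 9 (add /lwe 75): {"lwe":75,"ngl":51,"ovf":87,"q":89,"yc":38}
Value at /lwe: 75

Answer: 75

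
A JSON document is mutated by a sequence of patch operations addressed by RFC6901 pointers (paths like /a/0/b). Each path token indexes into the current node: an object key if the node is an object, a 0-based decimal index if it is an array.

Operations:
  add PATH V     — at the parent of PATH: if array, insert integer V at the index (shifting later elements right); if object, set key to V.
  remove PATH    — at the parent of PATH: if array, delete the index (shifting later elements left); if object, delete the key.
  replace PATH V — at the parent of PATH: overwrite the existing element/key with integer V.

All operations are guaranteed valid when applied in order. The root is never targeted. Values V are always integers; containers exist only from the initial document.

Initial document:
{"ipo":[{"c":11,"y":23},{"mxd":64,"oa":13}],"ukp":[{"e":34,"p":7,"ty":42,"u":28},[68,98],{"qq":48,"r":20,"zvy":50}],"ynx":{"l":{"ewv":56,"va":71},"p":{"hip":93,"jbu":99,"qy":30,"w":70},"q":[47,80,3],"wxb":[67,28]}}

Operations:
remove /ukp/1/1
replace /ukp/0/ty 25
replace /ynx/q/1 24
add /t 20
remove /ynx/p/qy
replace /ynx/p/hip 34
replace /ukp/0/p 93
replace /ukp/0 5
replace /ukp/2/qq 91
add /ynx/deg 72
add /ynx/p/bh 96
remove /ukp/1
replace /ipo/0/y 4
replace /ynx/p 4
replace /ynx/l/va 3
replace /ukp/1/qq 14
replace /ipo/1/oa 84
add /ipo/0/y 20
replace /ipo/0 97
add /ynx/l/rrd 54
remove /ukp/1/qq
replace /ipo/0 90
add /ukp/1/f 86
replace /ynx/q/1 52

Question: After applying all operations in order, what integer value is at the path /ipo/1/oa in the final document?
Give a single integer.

After op 1 (remove /ukp/1/1): {"ipo":[{"c":11,"y":23},{"mxd":64,"oa":13}],"ukp":[{"e":34,"p":7,"ty":42,"u":28},[68],{"qq":48,"r":20,"zvy":50}],"ynx":{"l":{"ewv":56,"va":71},"p":{"hip":93,"jbu":99,"qy":30,"w":70},"q":[47,80,3],"wxb":[67,28]}}
After op 2 (replace /ukp/0/ty 25): {"ipo":[{"c":11,"y":23},{"mxd":64,"oa":13}],"ukp":[{"e":34,"p":7,"ty":25,"u":28},[68],{"qq":48,"r":20,"zvy":50}],"ynx":{"l":{"ewv":56,"va":71},"p":{"hip":93,"jbu":99,"qy":30,"w":70},"q":[47,80,3],"wxb":[67,28]}}
After op 3 (replace /ynx/q/1 24): {"ipo":[{"c":11,"y":23},{"mxd":64,"oa":13}],"ukp":[{"e":34,"p":7,"ty":25,"u":28},[68],{"qq":48,"r":20,"zvy":50}],"ynx":{"l":{"ewv":56,"va":71},"p":{"hip":93,"jbu":99,"qy":30,"w":70},"q":[47,24,3],"wxb":[67,28]}}
After op 4 (add /t 20): {"ipo":[{"c":11,"y":23},{"mxd":64,"oa":13}],"t":20,"ukp":[{"e":34,"p":7,"ty":25,"u":28},[68],{"qq":48,"r":20,"zvy":50}],"ynx":{"l":{"ewv":56,"va":71},"p":{"hip":93,"jbu":99,"qy":30,"w":70},"q":[47,24,3],"wxb":[67,28]}}
After op 5 (remove /ynx/p/qy): {"ipo":[{"c":11,"y":23},{"mxd":64,"oa":13}],"t":20,"ukp":[{"e":34,"p":7,"ty":25,"u":28},[68],{"qq":48,"r":20,"zvy":50}],"ynx":{"l":{"ewv":56,"va":71},"p":{"hip":93,"jbu":99,"w":70},"q":[47,24,3],"wxb":[67,28]}}
After op 6 (replace /ynx/p/hip 34): {"ipo":[{"c":11,"y":23},{"mxd":64,"oa":13}],"t":20,"ukp":[{"e":34,"p":7,"ty":25,"u":28},[68],{"qq":48,"r":20,"zvy":50}],"ynx":{"l":{"ewv":56,"va":71},"p":{"hip":34,"jbu":99,"w":70},"q":[47,24,3],"wxb":[67,28]}}
After op 7 (replace /ukp/0/p 93): {"ipo":[{"c":11,"y":23},{"mxd":64,"oa":13}],"t":20,"ukp":[{"e":34,"p":93,"ty":25,"u":28},[68],{"qq":48,"r":20,"zvy":50}],"ynx":{"l":{"ewv":56,"va":71},"p":{"hip":34,"jbu":99,"w":70},"q":[47,24,3],"wxb":[67,28]}}
After op 8 (replace /ukp/0 5): {"ipo":[{"c":11,"y":23},{"mxd":64,"oa":13}],"t":20,"ukp":[5,[68],{"qq":48,"r":20,"zvy":50}],"ynx":{"l":{"ewv":56,"va":71},"p":{"hip":34,"jbu":99,"w":70},"q":[47,24,3],"wxb":[67,28]}}
After op 9 (replace /ukp/2/qq 91): {"ipo":[{"c":11,"y":23},{"mxd":64,"oa":13}],"t":20,"ukp":[5,[68],{"qq":91,"r":20,"zvy":50}],"ynx":{"l":{"ewv":56,"va":71},"p":{"hip":34,"jbu":99,"w":70},"q":[47,24,3],"wxb":[67,28]}}
After op 10 (add /ynx/deg 72): {"ipo":[{"c":11,"y":23},{"mxd":64,"oa":13}],"t":20,"ukp":[5,[68],{"qq":91,"r":20,"zvy":50}],"ynx":{"deg":72,"l":{"ewv":56,"va":71},"p":{"hip":34,"jbu":99,"w":70},"q":[47,24,3],"wxb":[67,28]}}
After op 11 (add /ynx/p/bh 96): {"ipo":[{"c":11,"y":23},{"mxd":64,"oa":13}],"t":20,"ukp":[5,[68],{"qq":91,"r":20,"zvy":50}],"ynx":{"deg":72,"l":{"ewv":56,"va":71},"p":{"bh":96,"hip":34,"jbu":99,"w":70},"q":[47,24,3],"wxb":[67,28]}}
After op 12 (remove /ukp/1): {"ipo":[{"c":11,"y":23},{"mxd":64,"oa":13}],"t":20,"ukp":[5,{"qq":91,"r":20,"zvy":50}],"ynx":{"deg":72,"l":{"ewv":56,"va":71},"p":{"bh":96,"hip":34,"jbu":99,"w":70},"q":[47,24,3],"wxb":[67,28]}}
After op 13 (replace /ipo/0/y 4): {"ipo":[{"c":11,"y":4},{"mxd":64,"oa":13}],"t":20,"ukp":[5,{"qq":91,"r":20,"zvy":50}],"ynx":{"deg":72,"l":{"ewv":56,"va":71},"p":{"bh":96,"hip":34,"jbu":99,"w":70},"q":[47,24,3],"wxb":[67,28]}}
After op 14 (replace /ynx/p 4): {"ipo":[{"c":11,"y":4},{"mxd":64,"oa":13}],"t":20,"ukp":[5,{"qq":91,"r":20,"zvy":50}],"ynx":{"deg":72,"l":{"ewv":56,"va":71},"p":4,"q":[47,24,3],"wxb":[67,28]}}
After op 15 (replace /ynx/l/va 3): {"ipo":[{"c":11,"y":4},{"mxd":64,"oa":13}],"t":20,"ukp":[5,{"qq":91,"r":20,"zvy":50}],"ynx":{"deg":72,"l":{"ewv":56,"va":3},"p":4,"q":[47,24,3],"wxb":[67,28]}}
After op 16 (replace /ukp/1/qq 14): {"ipo":[{"c":11,"y":4},{"mxd":64,"oa":13}],"t":20,"ukp":[5,{"qq":14,"r":20,"zvy":50}],"ynx":{"deg":72,"l":{"ewv":56,"va":3},"p":4,"q":[47,24,3],"wxb":[67,28]}}
After op 17 (replace /ipo/1/oa 84): {"ipo":[{"c":11,"y":4},{"mxd":64,"oa":84}],"t":20,"ukp":[5,{"qq":14,"r":20,"zvy":50}],"ynx":{"deg":72,"l":{"ewv":56,"va":3},"p":4,"q":[47,24,3],"wxb":[67,28]}}
After op 18 (add /ipo/0/y 20): {"ipo":[{"c":11,"y":20},{"mxd":64,"oa":84}],"t":20,"ukp":[5,{"qq":14,"r":20,"zvy":50}],"ynx":{"deg":72,"l":{"ewv":56,"va":3},"p":4,"q":[47,24,3],"wxb":[67,28]}}
After op 19 (replace /ipo/0 97): {"ipo":[97,{"mxd":64,"oa":84}],"t":20,"ukp":[5,{"qq":14,"r":20,"zvy":50}],"ynx":{"deg":72,"l":{"ewv":56,"va":3},"p":4,"q":[47,24,3],"wxb":[67,28]}}
After op 20 (add /ynx/l/rrd 54): {"ipo":[97,{"mxd":64,"oa":84}],"t":20,"ukp":[5,{"qq":14,"r":20,"zvy":50}],"ynx":{"deg":72,"l":{"ewv":56,"rrd":54,"va":3},"p":4,"q":[47,24,3],"wxb":[67,28]}}
After op 21 (remove /ukp/1/qq): {"ipo":[97,{"mxd":64,"oa":84}],"t":20,"ukp":[5,{"r":20,"zvy":50}],"ynx":{"deg":72,"l":{"ewv":56,"rrd":54,"va":3},"p":4,"q":[47,24,3],"wxb":[67,28]}}
After op 22 (replace /ipo/0 90): {"ipo":[90,{"mxd":64,"oa":84}],"t":20,"ukp":[5,{"r":20,"zvy":50}],"ynx":{"deg":72,"l":{"ewv":56,"rrd":54,"va":3},"p":4,"q":[47,24,3],"wxb":[67,28]}}
After op 23 (add /ukp/1/f 86): {"ipo":[90,{"mxd":64,"oa":84}],"t":20,"ukp":[5,{"f":86,"r":20,"zvy":50}],"ynx":{"deg":72,"l":{"ewv":56,"rrd":54,"va":3},"p":4,"q":[47,24,3],"wxb":[67,28]}}
After op 24 (replace /ynx/q/1 52): {"ipo":[90,{"mxd":64,"oa":84}],"t":20,"ukp":[5,{"f":86,"r":20,"zvy":50}],"ynx":{"deg":72,"l":{"ewv":56,"rrd":54,"va":3},"p":4,"q":[47,52,3],"wxb":[67,28]}}
Value at /ipo/1/oa: 84

Answer: 84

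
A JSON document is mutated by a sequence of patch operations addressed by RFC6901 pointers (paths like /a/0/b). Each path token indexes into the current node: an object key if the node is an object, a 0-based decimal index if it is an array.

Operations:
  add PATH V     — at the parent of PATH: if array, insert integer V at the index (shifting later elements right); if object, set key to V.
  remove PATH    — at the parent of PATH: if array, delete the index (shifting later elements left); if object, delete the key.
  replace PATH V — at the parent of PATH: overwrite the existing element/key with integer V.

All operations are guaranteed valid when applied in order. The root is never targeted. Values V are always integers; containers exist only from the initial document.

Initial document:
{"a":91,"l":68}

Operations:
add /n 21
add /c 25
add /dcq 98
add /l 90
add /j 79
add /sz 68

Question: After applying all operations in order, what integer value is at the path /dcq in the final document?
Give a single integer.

Answer: 98

Derivation:
After op 1 (add /n 21): {"a":91,"l":68,"n":21}
After op 2 (add /c 25): {"a":91,"c":25,"l":68,"n":21}
After op 3 (add /dcq 98): {"a":91,"c":25,"dcq":98,"l":68,"n":21}
After op 4 (add /l 90): {"a":91,"c":25,"dcq":98,"l":90,"n":21}
After op 5 (add /j 79): {"a":91,"c":25,"dcq":98,"j":79,"l":90,"n":21}
After op 6 (add /sz 68): {"a":91,"c":25,"dcq":98,"j":79,"l":90,"n":21,"sz":68}
Value at /dcq: 98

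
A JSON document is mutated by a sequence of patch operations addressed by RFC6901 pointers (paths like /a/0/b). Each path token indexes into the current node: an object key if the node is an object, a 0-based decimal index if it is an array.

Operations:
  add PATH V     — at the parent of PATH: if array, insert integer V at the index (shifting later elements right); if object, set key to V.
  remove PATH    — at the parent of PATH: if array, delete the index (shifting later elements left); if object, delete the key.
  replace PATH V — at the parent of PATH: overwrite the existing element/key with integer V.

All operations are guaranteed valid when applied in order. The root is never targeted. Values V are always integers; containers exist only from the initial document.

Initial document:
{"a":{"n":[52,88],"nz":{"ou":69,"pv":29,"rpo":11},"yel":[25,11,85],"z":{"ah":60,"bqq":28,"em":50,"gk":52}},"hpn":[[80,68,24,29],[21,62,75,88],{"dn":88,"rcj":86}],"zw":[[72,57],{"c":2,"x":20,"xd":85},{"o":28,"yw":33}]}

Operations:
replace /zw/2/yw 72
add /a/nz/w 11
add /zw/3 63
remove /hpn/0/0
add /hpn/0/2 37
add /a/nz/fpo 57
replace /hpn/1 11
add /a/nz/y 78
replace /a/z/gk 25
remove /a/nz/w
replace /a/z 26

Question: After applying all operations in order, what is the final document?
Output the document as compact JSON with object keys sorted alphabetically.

Answer: {"a":{"n":[52,88],"nz":{"fpo":57,"ou":69,"pv":29,"rpo":11,"y":78},"yel":[25,11,85],"z":26},"hpn":[[68,24,37,29],11,{"dn":88,"rcj":86}],"zw":[[72,57],{"c":2,"x":20,"xd":85},{"o":28,"yw":72},63]}

Derivation:
After op 1 (replace /zw/2/yw 72): {"a":{"n":[52,88],"nz":{"ou":69,"pv":29,"rpo":11},"yel":[25,11,85],"z":{"ah":60,"bqq":28,"em":50,"gk":52}},"hpn":[[80,68,24,29],[21,62,75,88],{"dn":88,"rcj":86}],"zw":[[72,57],{"c":2,"x":20,"xd":85},{"o":28,"yw":72}]}
After op 2 (add /a/nz/w 11): {"a":{"n":[52,88],"nz":{"ou":69,"pv":29,"rpo":11,"w":11},"yel":[25,11,85],"z":{"ah":60,"bqq":28,"em":50,"gk":52}},"hpn":[[80,68,24,29],[21,62,75,88],{"dn":88,"rcj":86}],"zw":[[72,57],{"c":2,"x":20,"xd":85},{"o":28,"yw":72}]}
After op 3 (add /zw/3 63): {"a":{"n":[52,88],"nz":{"ou":69,"pv":29,"rpo":11,"w":11},"yel":[25,11,85],"z":{"ah":60,"bqq":28,"em":50,"gk":52}},"hpn":[[80,68,24,29],[21,62,75,88],{"dn":88,"rcj":86}],"zw":[[72,57],{"c":2,"x":20,"xd":85},{"o":28,"yw":72},63]}
After op 4 (remove /hpn/0/0): {"a":{"n":[52,88],"nz":{"ou":69,"pv":29,"rpo":11,"w":11},"yel":[25,11,85],"z":{"ah":60,"bqq":28,"em":50,"gk":52}},"hpn":[[68,24,29],[21,62,75,88],{"dn":88,"rcj":86}],"zw":[[72,57],{"c":2,"x":20,"xd":85},{"o":28,"yw":72},63]}
After op 5 (add /hpn/0/2 37): {"a":{"n":[52,88],"nz":{"ou":69,"pv":29,"rpo":11,"w":11},"yel":[25,11,85],"z":{"ah":60,"bqq":28,"em":50,"gk":52}},"hpn":[[68,24,37,29],[21,62,75,88],{"dn":88,"rcj":86}],"zw":[[72,57],{"c":2,"x":20,"xd":85},{"o":28,"yw":72},63]}
After op 6 (add /a/nz/fpo 57): {"a":{"n":[52,88],"nz":{"fpo":57,"ou":69,"pv":29,"rpo":11,"w":11},"yel":[25,11,85],"z":{"ah":60,"bqq":28,"em":50,"gk":52}},"hpn":[[68,24,37,29],[21,62,75,88],{"dn":88,"rcj":86}],"zw":[[72,57],{"c":2,"x":20,"xd":85},{"o":28,"yw":72},63]}
After op 7 (replace /hpn/1 11): {"a":{"n":[52,88],"nz":{"fpo":57,"ou":69,"pv":29,"rpo":11,"w":11},"yel":[25,11,85],"z":{"ah":60,"bqq":28,"em":50,"gk":52}},"hpn":[[68,24,37,29],11,{"dn":88,"rcj":86}],"zw":[[72,57],{"c":2,"x":20,"xd":85},{"o":28,"yw":72},63]}
After op 8 (add /a/nz/y 78): {"a":{"n":[52,88],"nz":{"fpo":57,"ou":69,"pv":29,"rpo":11,"w":11,"y":78},"yel":[25,11,85],"z":{"ah":60,"bqq":28,"em":50,"gk":52}},"hpn":[[68,24,37,29],11,{"dn":88,"rcj":86}],"zw":[[72,57],{"c":2,"x":20,"xd":85},{"o":28,"yw":72},63]}
After op 9 (replace /a/z/gk 25): {"a":{"n":[52,88],"nz":{"fpo":57,"ou":69,"pv":29,"rpo":11,"w":11,"y":78},"yel":[25,11,85],"z":{"ah":60,"bqq":28,"em":50,"gk":25}},"hpn":[[68,24,37,29],11,{"dn":88,"rcj":86}],"zw":[[72,57],{"c":2,"x":20,"xd":85},{"o":28,"yw":72},63]}
After op 10 (remove /a/nz/w): {"a":{"n":[52,88],"nz":{"fpo":57,"ou":69,"pv":29,"rpo":11,"y":78},"yel":[25,11,85],"z":{"ah":60,"bqq":28,"em":50,"gk":25}},"hpn":[[68,24,37,29],11,{"dn":88,"rcj":86}],"zw":[[72,57],{"c":2,"x":20,"xd":85},{"o":28,"yw":72},63]}
After op 11 (replace /a/z 26): {"a":{"n":[52,88],"nz":{"fpo":57,"ou":69,"pv":29,"rpo":11,"y":78},"yel":[25,11,85],"z":26},"hpn":[[68,24,37,29],11,{"dn":88,"rcj":86}],"zw":[[72,57],{"c":2,"x":20,"xd":85},{"o":28,"yw":72},63]}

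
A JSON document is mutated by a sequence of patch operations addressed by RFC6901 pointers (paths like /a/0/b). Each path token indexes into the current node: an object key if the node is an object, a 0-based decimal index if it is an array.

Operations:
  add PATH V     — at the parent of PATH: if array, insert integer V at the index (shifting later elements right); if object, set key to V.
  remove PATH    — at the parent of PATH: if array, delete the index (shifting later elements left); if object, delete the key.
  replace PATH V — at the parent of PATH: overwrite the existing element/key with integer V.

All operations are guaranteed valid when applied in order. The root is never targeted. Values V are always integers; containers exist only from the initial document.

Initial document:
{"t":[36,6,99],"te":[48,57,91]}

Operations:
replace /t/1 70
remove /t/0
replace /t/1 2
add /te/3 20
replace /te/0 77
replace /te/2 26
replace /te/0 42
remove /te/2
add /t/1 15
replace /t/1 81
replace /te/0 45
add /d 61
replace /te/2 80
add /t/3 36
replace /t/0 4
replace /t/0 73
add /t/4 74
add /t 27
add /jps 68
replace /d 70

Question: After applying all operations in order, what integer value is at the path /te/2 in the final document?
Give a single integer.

After op 1 (replace /t/1 70): {"t":[36,70,99],"te":[48,57,91]}
After op 2 (remove /t/0): {"t":[70,99],"te":[48,57,91]}
After op 3 (replace /t/1 2): {"t":[70,2],"te":[48,57,91]}
After op 4 (add /te/3 20): {"t":[70,2],"te":[48,57,91,20]}
After op 5 (replace /te/0 77): {"t":[70,2],"te":[77,57,91,20]}
After op 6 (replace /te/2 26): {"t":[70,2],"te":[77,57,26,20]}
After op 7 (replace /te/0 42): {"t":[70,2],"te":[42,57,26,20]}
After op 8 (remove /te/2): {"t":[70,2],"te":[42,57,20]}
After op 9 (add /t/1 15): {"t":[70,15,2],"te":[42,57,20]}
After op 10 (replace /t/1 81): {"t":[70,81,2],"te":[42,57,20]}
After op 11 (replace /te/0 45): {"t":[70,81,2],"te":[45,57,20]}
After op 12 (add /d 61): {"d":61,"t":[70,81,2],"te":[45,57,20]}
After op 13 (replace /te/2 80): {"d":61,"t":[70,81,2],"te":[45,57,80]}
After op 14 (add /t/3 36): {"d":61,"t":[70,81,2,36],"te":[45,57,80]}
After op 15 (replace /t/0 4): {"d":61,"t":[4,81,2,36],"te":[45,57,80]}
After op 16 (replace /t/0 73): {"d":61,"t":[73,81,2,36],"te":[45,57,80]}
After op 17 (add /t/4 74): {"d":61,"t":[73,81,2,36,74],"te":[45,57,80]}
After op 18 (add /t 27): {"d":61,"t":27,"te":[45,57,80]}
After op 19 (add /jps 68): {"d":61,"jps":68,"t":27,"te":[45,57,80]}
After op 20 (replace /d 70): {"d":70,"jps":68,"t":27,"te":[45,57,80]}
Value at /te/2: 80

Answer: 80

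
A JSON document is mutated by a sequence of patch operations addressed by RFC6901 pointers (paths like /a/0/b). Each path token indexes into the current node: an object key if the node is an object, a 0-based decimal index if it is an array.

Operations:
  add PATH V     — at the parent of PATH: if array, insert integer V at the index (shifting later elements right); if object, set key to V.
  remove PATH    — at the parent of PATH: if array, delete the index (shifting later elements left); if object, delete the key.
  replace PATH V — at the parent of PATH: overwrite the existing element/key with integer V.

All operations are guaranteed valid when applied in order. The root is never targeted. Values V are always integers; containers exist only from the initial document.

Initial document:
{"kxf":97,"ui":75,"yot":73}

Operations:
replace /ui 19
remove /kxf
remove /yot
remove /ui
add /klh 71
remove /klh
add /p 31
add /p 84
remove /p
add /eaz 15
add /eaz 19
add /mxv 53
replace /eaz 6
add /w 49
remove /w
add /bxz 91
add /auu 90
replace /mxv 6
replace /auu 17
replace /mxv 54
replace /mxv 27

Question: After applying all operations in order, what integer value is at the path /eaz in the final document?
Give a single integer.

After op 1 (replace /ui 19): {"kxf":97,"ui":19,"yot":73}
After op 2 (remove /kxf): {"ui":19,"yot":73}
After op 3 (remove /yot): {"ui":19}
After op 4 (remove /ui): {}
After op 5 (add /klh 71): {"klh":71}
After op 6 (remove /klh): {}
After op 7 (add /p 31): {"p":31}
After op 8 (add /p 84): {"p":84}
After op 9 (remove /p): {}
After op 10 (add /eaz 15): {"eaz":15}
After op 11 (add /eaz 19): {"eaz":19}
After op 12 (add /mxv 53): {"eaz":19,"mxv":53}
After op 13 (replace /eaz 6): {"eaz":6,"mxv":53}
After op 14 (add /w 49): {"eaz":6,"mxv":53,"w":49}
After op 15 (remove /w): {"eaz":6,"mxv":53}
After op 16 (add /bxz 91): {"bxz":91,"eaz":6,"mxv":53}
After op 17 (add /auu 90): {"auu":90,"bxz":91,"eaz":6,"mxv":53}
After op 18 (replace /mxv 6): {"auu":90,"bxz":91,"eaz":6,"mxv":6}
After op 19 (replace /auu 17): {"auu":17,"bxz":91,"eaz":6,"mxv":6}
After op 20 (replace /mxv 54): {"auu":17,"bxz":91,"eaz":6,"mxv":54}
After op 21 (replace /mxv 27): {"auu":17,"bxz":91,"eaz":6,"mxv":27}
Value at /eaz: 6

Answer: 6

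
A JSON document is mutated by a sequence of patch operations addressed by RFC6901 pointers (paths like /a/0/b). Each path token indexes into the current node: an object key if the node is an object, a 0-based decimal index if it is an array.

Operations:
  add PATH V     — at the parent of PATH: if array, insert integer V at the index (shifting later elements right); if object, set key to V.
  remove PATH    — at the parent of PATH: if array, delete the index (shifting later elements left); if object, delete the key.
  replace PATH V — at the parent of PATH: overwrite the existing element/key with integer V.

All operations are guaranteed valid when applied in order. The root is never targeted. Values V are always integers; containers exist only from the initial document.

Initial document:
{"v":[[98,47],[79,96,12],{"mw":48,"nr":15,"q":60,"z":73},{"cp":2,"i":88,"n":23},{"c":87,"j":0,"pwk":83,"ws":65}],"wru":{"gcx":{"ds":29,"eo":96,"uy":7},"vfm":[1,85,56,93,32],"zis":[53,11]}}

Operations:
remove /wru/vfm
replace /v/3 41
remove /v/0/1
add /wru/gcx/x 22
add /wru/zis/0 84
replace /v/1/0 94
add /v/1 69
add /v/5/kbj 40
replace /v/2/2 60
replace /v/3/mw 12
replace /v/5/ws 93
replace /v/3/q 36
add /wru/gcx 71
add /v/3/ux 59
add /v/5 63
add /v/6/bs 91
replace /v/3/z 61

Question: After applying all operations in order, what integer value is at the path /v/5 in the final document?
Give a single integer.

Answer: 63

Derivation:
After op 1 (remove /wru/vfm): {"v":[[98,47],[79,96,12],{"mw":48,"nr":15,"q":60,"z":73},{"cp":2,"i":88,"n":23},{"c":87,"j":0,"pwk":83,"ws":65}],"wru":{"gcx":{"ds":29,"eo":96,"uy":7},"zis":[53,11]}}
After op 2 (replace /v/3 41): {"v":[[98,47],[79,96,12],{"mw":48,"nr":15,"q":60,"z":73},41,{"c":87,"j":0,"pwk":83,"ws":65}],"wru":{"gcx":{"ds":29,"eo":96,"uy":7},"zis":[53,11]}}
After op 3 (remove /v/0/1): {"v":[[98],[79,96,12],{"mw":48,"nr":15,"q":60,"z":73},41,{"c":87,"j":0,"pwk":83,"ws":65}],"wru":{"gcx":{"ds":29,"eo":96,"uy":7},"zis":[53,11]}}
After op 4 (add /wru/gcx/x 22): {"v":[[98],[79,96,12],{"mw":48,"nr":15,"q":60,"z":73},41,{"c":87,"j":0,"pwk":83,"ws":65}],"wru":{"gcx":{"ds":29,"eo":96,"uy":7,"x":22},"zis":[53,11]}}
After op 5 (add /wru/zis/0 84): {"v":[[98],[79,96,12],{"mw":48,"nr":15,"q":60,"z":73},41,{"c":87,"j":0,"pwk":83,"ws":65}],"wru":{"gcx":{"ds":29,"eo":96,"uy":7,"x":22},"zis":[84,53,11]}}
After op 6 (replace /v/1/0 94): {"v":[[98],[94,96,12],{"mw":48,"nr":15,"q":60,"z":73},41,{"c":87,"j":0,"pwk":83,"ws":65}],"wru":{"gcx":{"ds":29,"eo":96,"uy":7,"x":22},"zis":[84,53,11]}}
After op 7 (add /v/1 69): {"v":[[98],69,[94,96,12],{"mw":48,"nr":15,"q":60,"z":73},41,{"c":87,"j":0,"pwk":83,"ws":65}],"wru":{"gcx":{"ds":29,"eo":96,"uy":7,"x":22},"zis":[84,53,11]}}
After op 8 (add /v/5/kbj 40): {"v":[[98],69,[94,96,12],{"mw":48,"nr":15,"q":60,"z":73},41,{"c":87,"j":0,"kbj":40,"pwk":83,"ws":65}],"wru":{"gcx":{"ds":29,"eo":96,"uy":7,"x":22},"zis":[84,53,11]}}
After op 9 (replace /v/2/2 60): {"v":[[98],69,[94,96,60],{"mw":48,"nr":15,"q":60,"z":73},41,{"c":87,"j":0,"kbj":40,"pwk":83,"ws":65}],"wru":{"gcx":{"ds":29,"eo":96,"uy":7,"x":22},"zis":[84,53,11]}}
After op 10 (replace /v/3/mw 12): {"v":[[98],69,[94,96,60],{"mw":12,"nr":15,"q":60,"z":73},41,{"c":87,"j":0,"kbj":40,"pwk":83,"ws":65}],"wru":{"gcx":{"ds":29,"eo":96,"uy":7,"x":22},"zis":[84,53,11]}}
After op 11 (replace /v/5/ws 93): {"v":[[98],69,[94,96,60],{"mw":12,"nr":15,"q":60,"z":73},41,{"c":87,"j":0,"kbj":40,"pwk":83,"ws":93}],"wru":{"gcx":{"ds":29,"eo":96,"uy":7,"x":22},"zis":[84,53,11]}}
After op 12 (replace /v/3/q 36): {"v":[[98],69,[94,96,60],{"mw":12,"nr":15,"q":36,"z":73},41,{"c":87,"j":0,"kbj":40,"pwk":83,"ws":93}],"wru":{"gcx":{"ds":29,"eo":96,"uy":7,"x":22},"zis":[84,53,11]}}
After op 13 (add /wru/gcx 71): {"v":[[98],69,[94,96,60],{"mw":12,"nr":15,"q":36,"z":73},41,{"c":87,"j":0,"kbj":40,"pwk":83,"ws":93}],"wru":{"gcx":71,"zis":[84,53,11]}}
After op 14 (add /v/3/ux 59): {"v":[[98],69,[94,96,60],{"mw":12,"nr":15,"q":36,"ux":59,"z":73},41,{"c":87,"j":0,"kbj":40,"pwk":83,"ws":93}],"wru":{"gcx":71,"zis":[84,53,11]}}
After op 15 (add /v/5 63): {"v":[[98],69,[94,96,60],{"mw":12,"nr":15,"q":36,"ux":59,"z":73},41,63,{"c":87,"j":0,"kbj":40,"pwk":83,"ws":93}],"wru":{"gcx":71,"zis":[84,53,11]}}
After op 16 (add /v/6/bs 91): {"v":[[98],69,[94,96,60],{"mw":12,"nr":15,"q":36,"ux":59,"z":73},41,63,{"bs":91,"c":87,"j":0,"kbj":40,"pwk":83,"ws":93}],"wru":{"gcx":71,"zis":[84,53,11]}}
After op 17 (replace /v/3/z 61): {"v":[[98],69,[94,96,60],{"mw":12,"nr":15,"q":36,"ux":59,"z":61},41,63,{"bs":91,"c":87,"j":0,"kbj":40,"pwk":83,"ws":93}],"wru":{"gcx":71,"zis":[84,53,11]}}
Value at /v/5: 63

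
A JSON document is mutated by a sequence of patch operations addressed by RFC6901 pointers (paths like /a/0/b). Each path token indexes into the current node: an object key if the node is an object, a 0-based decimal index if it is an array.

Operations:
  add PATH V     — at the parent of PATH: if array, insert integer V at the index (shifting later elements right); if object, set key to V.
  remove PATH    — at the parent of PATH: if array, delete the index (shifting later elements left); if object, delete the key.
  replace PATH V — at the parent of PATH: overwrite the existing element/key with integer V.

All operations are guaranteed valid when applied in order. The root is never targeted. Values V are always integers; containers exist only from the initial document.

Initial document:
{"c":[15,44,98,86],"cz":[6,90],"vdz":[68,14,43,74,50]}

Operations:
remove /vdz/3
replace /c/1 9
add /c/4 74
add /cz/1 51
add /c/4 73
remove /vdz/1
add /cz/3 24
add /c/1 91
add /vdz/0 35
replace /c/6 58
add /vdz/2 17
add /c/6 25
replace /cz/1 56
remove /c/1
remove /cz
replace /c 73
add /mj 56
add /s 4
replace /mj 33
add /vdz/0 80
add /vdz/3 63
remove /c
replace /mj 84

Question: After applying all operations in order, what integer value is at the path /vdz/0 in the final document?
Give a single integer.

Answer: 80

Derivation:
After op 1 (remove /vdz/3): {"c":[15,44,98,86],"cz":[6,90],"vdz":[68,14,43,50]}
After op 2 (replace /c/1 9): {"c":[15,9,98,86],"cz":[6,90],"vdz":[68,14,43,50]}
After op 3 (add /c/4 74): {"c":[15,9,98,86,74],"cz":[6,90],"vdz":[68,14,43,50]}
After op 4 (add /cz/1 51): {"c":[15,9,98,86,74],"cz":[6,51,90],"vdz":[68,14,43,50]}
After op 5 (add /c/4 73): {"c":[15,9,98,86,73,74],"cz":[6,51,90],"vdz":[68,14,43,50]}
After op 6 (remove /vdz/1): {"c":[15,9,98,86,73,74],"cz":[6,51,90],"vdz":[68,43,50]}
After op 7 (add /cz/3 24): {"c":[15,9,98,86,73,74],"cz":[6,51,90,24],"vdz":[68,43,50]}
After op 8 (add /c/1 91): {"c":[15,91,9,98,86,73,74],"cz":[6,51,90,24],"vdz":[68,43,50]}
After op 9 (add /vdz/0 35): {"c":[15,91,9,98,86,73,74],"cz":[6,51,90,24],"vdz":[35,68,43,50]}
After op 10 (replace /c/6 58): {"c":[15,91,9,98,86,73,58],"cz":[6,51,90,24],"vdz":[35,68,43,50]}
After op 11 (add /vdz/2 17): {"c":[15,91,9,98,86,73,58],"cz":[6,51,90,24],"vdz":[35,68,17,43,50]}
After op 12 (add /c/6 25): {"c":[15,91,9,98,86,73,25,58],"cz":[6,51,90,24],"vdz":[35,68,17,43,50]}
After op 13 (replace /cz/1 56): {"c":[15,91,9,98,86,73,25,58],"cz":[6,56,90,24],"vdz":[35,68,17,43,50]}
After op 14 (remove /c/1): {"c":[15,9,98,86,73,25,58],"cz":[6,56,90,24],"vdz":[35,68,17,43,50]}
After op 15 (remove /cz): {"c":[15,9,98,86,73,25,58],"vdz":[35,68,17,43,50]}
After op 16 (replace /c 73): {"c":73,"vdz":[35,68,17,43,50]}
After op 17 (add /mj 56): {"c":73,"mj":56,"vdz":[35,68,17,43,50]}
After op 18 (add /s 4): {"c":73,"mj":56,"s":4,"vdz":[35,68,17,43,50]}
After op 19 (replace /mj 33): {"c":73,"mj":33,"s":4,"vdz":[35,68,17,43,50]}
After op 20 (add /vdz/0 80): {"c":73,"mj":33,"s":4,"vdz":[80,35,68,17,43,50]}
After op 21 (add /vdz/3 63): {"c":73,"mj":33,"s":4,"vdz":[80,35,68,63,17,43,50]}
After op 22 (remove /c): {"mj":33,"s":4,"vdz":[80,35,68,63,17,43,50]}
After op 23 (replace /mj 84): {"mj":84,"s":4,"vdz":[80,35,68,63,17,43,50]}
Value at /vdz/0: 80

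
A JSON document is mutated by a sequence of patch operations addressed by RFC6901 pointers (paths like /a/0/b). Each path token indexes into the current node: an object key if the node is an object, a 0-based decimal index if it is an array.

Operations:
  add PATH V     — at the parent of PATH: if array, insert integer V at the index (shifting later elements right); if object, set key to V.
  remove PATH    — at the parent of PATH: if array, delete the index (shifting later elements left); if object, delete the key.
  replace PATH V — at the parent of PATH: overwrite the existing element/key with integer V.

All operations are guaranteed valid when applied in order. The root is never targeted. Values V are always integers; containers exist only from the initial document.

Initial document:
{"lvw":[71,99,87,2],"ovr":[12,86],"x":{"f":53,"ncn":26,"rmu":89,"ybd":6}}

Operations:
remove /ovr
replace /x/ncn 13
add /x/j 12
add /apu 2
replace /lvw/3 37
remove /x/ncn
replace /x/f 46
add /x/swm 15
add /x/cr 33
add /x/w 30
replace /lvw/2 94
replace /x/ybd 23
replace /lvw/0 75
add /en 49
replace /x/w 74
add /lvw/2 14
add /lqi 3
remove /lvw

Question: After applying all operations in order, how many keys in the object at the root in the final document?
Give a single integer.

Answer: 4

Derivation:
After op 1 (remove /ovr): {"lvw":[71,99,87,2],"x":{"f":53,"ncn":26,"rmu":89,"ybd":6}}
After op 2 (replace /x/ncn 13): {"lvw":[71,99,87,2],"x":{"f":53,"ncn":13,"rmu":89,"ybd":6}}
After op 3 (add /x/j 12): {"lvw":[71,99,87,2],"x":{"f":53,"j":12,"ncn":13,"rmu":89,"ybd":6}}
After op 4 (add /apu 2): {"apu":2,"lvw":[71,99,87,2],"x":{"f":53,"j":12,"ncn":13,"rmu":89,"ybd":6}}
After op 5 (replace /lvw/3 37): {"apu":2,"lvw":[71,99,87,37],"x":{"f":53,"j":12,"ncn":13,"rmu":89,"ybd":6}}
After op 6 (remove /x/ncn): {"apu":2,"lvw":[71,99,87,37],"x":{"f":53,"j":12,"rmu":89,"ybd":6}}
After op 7 (replace /x/f 46): {"apu":2,"lvw":[71,99,87,37],"x":{"f":46,"j":12,"rmu":89,"ybd":6}}
After op 8 (add /x/swm 15): {"apu":2,"lvw":[71,99,87,37],"x":{"f":46,"j":12,"rmu":89,"swm":15,"ybd":6}}
After op 9 (add /x/cr 33): {"apu":2,"lvw":[71,99,87,37],"x":{"cr":33,"f":46,"j":12,"rmu":89,"swm":15,"ybd":6}}
After op 10 (add /x/w 30): {"apu":2,"lvw":[71,99,87,37],"x":{"cr":33,"f":46,"j":12,"rmu":89,"swm":15,"w":30,"ybd":6}}
After op 11 (replace /lvw/2 94): {"apu":2,"lvw":[71,99,94,37],"x":{"cr":33,"f":46,"j":12,"rmu":89,"swm":15,"w":30,"ybd":6}}
After op 12 (replace /x/ybd 23): {"apu":2,"lvw":[71,99,94,37],"x":{"cr":33,"f":46,"j":12,"rmu":89,"swm":15,"w":30,"ybd":23}}
After op 13 (replace /lvw/0 75): {"apu":2,"lvw":[75,99,94,37],"x":{"cr":33,"f":46,"j":12,"rmu":89,"swm":15,"w":30,"ybd":23}}
After op 14 (add /en 49): {"apu":2,"en":49,"lvw":[75,99,94,37],"x":{"cr":33,"f":46,"j":12,"rmu":89,"swm":15,"w":30,"ybd":23}}
After op 15 (replace /x/w 74): {"apu":2,"en":49,"lvw":[75,99,94,37],"x":{"cr":33,"f":46,"j":12,"rmu":89,"swm":15,"w":74,"ybd":23}}
After op 16 (add /lvw/2 14): {"apu":2,"en":49,"lvw":[75,99,14,94,37],"x":{"cr":33,"f":46,"j":12,"rmu":89,"swm":15,"w":74,"ybd":23}}
After op 17 (add /lqi 3): {"apu":2,"en":49,"lqi":3,"lvw":[75,99,14,94,37],"x":{"cr":33,"f":46,"j":12,"rmu":89,"swm":15,"w":74,"ybd":23}}
After op 18 (remove /lvw): {"apu":2,"en":49,"lqi":3,"x":{"cr":33,"f":46,"j":12,"rmu":89,"swm":15,"w":74,"ybd":23}}
Size at the root: 4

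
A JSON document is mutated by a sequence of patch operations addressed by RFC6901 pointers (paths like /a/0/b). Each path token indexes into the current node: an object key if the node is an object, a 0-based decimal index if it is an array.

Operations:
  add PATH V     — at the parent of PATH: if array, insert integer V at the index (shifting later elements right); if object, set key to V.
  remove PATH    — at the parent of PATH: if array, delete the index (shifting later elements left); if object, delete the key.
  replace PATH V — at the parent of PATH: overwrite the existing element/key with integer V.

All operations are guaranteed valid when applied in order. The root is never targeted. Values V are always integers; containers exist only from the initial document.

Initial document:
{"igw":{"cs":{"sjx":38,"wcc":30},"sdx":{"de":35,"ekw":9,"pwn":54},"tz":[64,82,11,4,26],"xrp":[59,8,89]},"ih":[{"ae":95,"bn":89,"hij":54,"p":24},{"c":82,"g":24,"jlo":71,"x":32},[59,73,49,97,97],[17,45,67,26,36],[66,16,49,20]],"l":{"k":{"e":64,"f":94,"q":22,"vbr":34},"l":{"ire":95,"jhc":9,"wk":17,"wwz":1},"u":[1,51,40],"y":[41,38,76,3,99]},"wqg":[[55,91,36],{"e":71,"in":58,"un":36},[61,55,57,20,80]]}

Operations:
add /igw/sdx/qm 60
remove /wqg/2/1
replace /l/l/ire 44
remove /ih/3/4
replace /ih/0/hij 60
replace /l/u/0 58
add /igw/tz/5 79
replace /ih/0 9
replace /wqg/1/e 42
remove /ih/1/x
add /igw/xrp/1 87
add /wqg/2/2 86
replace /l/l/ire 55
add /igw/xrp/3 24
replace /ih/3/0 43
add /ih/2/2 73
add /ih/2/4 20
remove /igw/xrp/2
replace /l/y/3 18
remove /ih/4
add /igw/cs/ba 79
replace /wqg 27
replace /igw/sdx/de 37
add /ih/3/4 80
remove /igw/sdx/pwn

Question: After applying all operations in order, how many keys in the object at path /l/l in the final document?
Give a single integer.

After op 1 (add /igw/sdx/qm 60): {"igw":{"cs":{"sjx":38,"wcc":30},"sdx":{"de":35,"ekw":9,"pwn":54,"qm":60},"tz":[64,82,11,4,26],"xrp":[59,8,89]},"ih":[{"ae":95,"bn":89,"hij":54,"p":24},{"c":82,"g":24,"jlo":71,"x":32},[59,73,49,97,97],[17,45,67,26,36],[66,16,49,20]],"l":{"k":{"e":64,"f":94,"q":22,"vbr":34},"l":{"ire":95,"jhc":9,"wk":17,"wwz":1},"u":[1,51,40],"y":[41,38,76,3,99]},"wqg":[[55,91,36],{"e":71,"in":58,"un":36},[61,55,57,20,80]]}
After op 3 (replace /l/l/ire 44): {"igw":{"cs":{"sjx":38,"wcc":30},"sdx":{"de":35,"ekw":9,"pwn":54,"qm":60},"tz":[64,82,11,4,26],"xrp":[59,8,89]},"ih":[{"ae":95,"bn":89,"hij":54,"p":24},{"c":82,"g":24,"jlo":71,"x":32},[59,73,49,97,97],[17,45,67,26,36],[66,16,49,20]],"l":{"k":{"e":64,"f":94,"q":22,"vbr":34},"l":{"ire":44,"jhc":9,"wk":17,"wwz":1},"u":[1,51,40],"y":[41,38,76,3,99]},"wqg":[[55,91,36],{"e":71,"in":58,"un":36},[61,57,20,80]]}
After op 5 (replace /ih/0/hij 60): {"igw":{"cs":{"sjx":38,"wcc":30},"sdx":{"de":35,"ekw":9,"pwn":54,"qm":60},"tz":[64,82,11,4,26],"xrp":[59,8,89]},"ih":[{"ae":95,"bn":89,"hij":60,"p":24},{"c":82,"g":24,"jlo":71,"x":32},[59,73,49,97,97],[17,45,67,26],[66,16,49,20]],"l":{"k":{"e":64,"f":94,"q":22,"vbr":34},"l":{"ire":44,"jhc":9,"wk":17,"wwz":1},"u":[1,51,40],"y":[41,38,76,3,99]},"wqg":[[55,91,36],{"e":71,"in":58,"un":36},[61,57,20,80]]}
After op 7 (add /igw/tz/5 79): {"igw":{"cs":{"sjx":38,"wcc":30},"sdx":{"de":35,"ekw":9,"pwn":54,"qm":60},"tz":[64,82,11,4,26,79],"xrp":[59,8,89]},"ih":[{"ae":95,"bn":89,"hij":60,"p":24},{"c":82,"g":24,"jlo":71,"x":32},[59,73,49,97,97],[17,45,67,26],[66,16,49,20]],"l":{"k":{"e":64,"f":94,"q":22,"vbr":34},"l":{"ire":44,"jhc":9,"wk":17,"wwz":1},"u":[58,51,40],"y":[41,38,76,3,99]},"wqg":[[55,91,36],{"e":71,"in":58,"un":36},[61,57,20,80]]}
After op 9 (replace /wqg/1/e 42): {"igw":{"cs":{"sjx":38,"wcc":30},"sdx":{"de":35,"ekw":9,"pwn":54,"qm":60},"tz":[64,82,11,4,26,79],"xrp":[59,8,89]},"ih":[9,{"c":82,"g":24,"jlo":71,"x":32},[59,73,49,97,97],[17,45,67,26],[66,16,49,20]],"l":{"k":{"e":64,"f":94,"q":22,"vbr":34},"l":{"ire":44,"jhc":9,"wk":17,"wwz":1},"u":[58,51,40],"y":[41,38,76,3,99]},"wqg":[[55,91,36],{"e":42,"in":58,"un":36},[61,57,20,80]]}
After op 11 (add /igw/xrp/1 87): {"igw":{"cs":{"sjx":38,"wcc":30},"sdx":{"de":35,"ekw":9,"pwn":54,"qm":60},"tz":[64,82,11,4,26,79],"xrp":[59,87,8,89]},"ih":[9,{"c":82,"g":24,"jlo":71},[59,73,49,97,97],[17,45,67,26],[66,16,49,20]],"l":{"k":{"e":64,"f":94,"q":22,"vbr":34},"l":{"ire":44,"jhc":9,"wk":17,"wwz":1},"u":[58,51,40],"y":[41,38,76,3,99]},"wqg":[[55,91,36],{"e":42,"in":58,"un":36},[61,57,20,80]]}
After op 13 (replace /l/l/ire 55): {"igw":{"cs":{"sjx":38,"wcc":30},"sdx":{"de":35,"ekw":9,"pwn":54,"qm":60},"tz":[64,82,11,4,26,79],"xrp":[59,87,8,89]},"ih":[9,{"c":82,"g":24,"jlo":71},[59,73,49,97,97],[17,45,67,26],[66,16,49,20]],"l":{"k":{"e":64,"f":94,"q":22,"vbr":34},"l":{"ire":55,"jhc":9,"wk":17,"wwz":1},"u":[58,51,40],"y":[41,38,76,3,99]},"wqg":[[55,91,36],{"e":42,"in":58,"un":36},[61,57,86,20,80]]}
After op 15 (replace /ih/3/0 43): {"igw":{"cs":{"sjx":38,"wcc":30},"sdx":{"de":35,"ekw":9,"pwn":54,"qm":60},"tz":[64,82,11,4,26,79],"xrp":[59,87,8,24,89]},"ih":[9,{"c":82,"g":24,"jlo":71},[59,73,49,97,97],[43,45,67,26],[66,16,49,20]],"l":{"k":{"e":64,"f":94,"q":22,"vbr":34},"l":{"ire":55,"jhc":9,"wk":17,"wwz":1},"u":[58,51,40],"y":[41,38,76,3,99]},"wqg":[[55,91,36],{"e":42,"in":58,"un":36},[61,57,86,20,80]]}
After op 17 (add /ih/2/4 20): {"igw":{"cs":{"sjx":38,"wcc":30},"sdx":{"de":35,"ekw":9,"pwn":54,"qm":60},"tz":[64,82,11,4,26,79],"xrp":[59,87,8,24,89]},"ih":[9,{"c":82,"g":24,"jlo":71},[59,73,73,49,20,97,97],[43,45,67,26],[66,16,49,20]],"l":{"k":{"e":64,"f":94,"q":22,"vbr":34},"l":{"ire":55,"jhc":9,"wk":17,"wwz":1},"u":[58,51,40],"y":[41,38,76,3,99]},"wqg":[[55,91,36],{"e":42,"in":58,"un":36},[61,57,86,20,80]]}
After op 19 (replace /l/y/3 18): {"igw":{"cs":{"sjx":38,"wcc":30},"sdx":{"de":35,"ekw":9,"pwn":54,"qm":60},"tz":[64,82,11,4,26,79],"xrp":[59,87,24,89]},"ih":[9,{"c":82,"g":24,"jlo":71},[59,73,73,49,20,97,97],[43,45,67,26],[66,16,49,20]],"l":{"k":{"e":64,"f":94,"q":22,"vbr":34},"l":{"ire":55,"jhc":9,"wk":17,"wwz":1},"u":[58,51,40],"y":[41,38,76,18,99]},"wqg":[[55,91,36],{"e":42,"in":58,"un":36},[61,57,86,20,80]]}
After op 21 (add /igw/cs/ba 79): {"igw":{"cs":{"ba":79,"sjx":38,"wcc":30},"sdx":{"de":35,"ekw":9,"pwn":54,"qm":60},"tz":[64,82,11,4,26,79],"xrp":[59,87,24,89]},"ih":[9,{"c":82,"g":24,"jlo":71},[59,73,73,49,20,97,97],[43,45,67,26]],"l":{"k":{"e":64,"f":94,"q":22,"vbr":34},"l":{"ire":55,"jhc":9,"wk":17,"wwz":1},"u":[58,51,40],"y":[41,38,76,18,99]},"wqg":[[55,91,36],{"e":42,"in":58,"un":36},[61,57,86,20,80]]}
After op 23 (replace /igw/sdx/de 37): {"igw":{"cs":{"ba":79,"sjx":38,"wcc":30},"sdx":{"de":37,"ekw":9,"pwn":54,"qm":60},"tz":[64,82,11,4,26,79],"xrp":[59,87,24,89]},"ih":[9,{"c":82,"g":24,"jlo":71},[59,73,73,49,20,97,97],[43,45,67,26]],"l":{"k":{"e":64,"f":94,"q":22,"vbr":34},"l":{"ire":55,"jhc":9,"wk":17,"wwz":1},"u":[58,51,40],"y":[41,38,76,18,99]},"wqg":27}
Size at path /l/l: 4

Answer: 4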